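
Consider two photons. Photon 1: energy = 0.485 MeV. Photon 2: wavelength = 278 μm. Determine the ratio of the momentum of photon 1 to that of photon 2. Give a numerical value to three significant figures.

p_1 = 2.592 × 10^-22 kg·m/s (from energy = 0.485 MeV, via p = E/c).
p_2 = 2.383 × 10^-30 kg·m/s (from wavelength = 278 μm, via p = h/λ).
Ratio = 2.592 × 10^-22 / 2.383 × 10^-30 = 1.09 × 10^8.

1.09 × 10^8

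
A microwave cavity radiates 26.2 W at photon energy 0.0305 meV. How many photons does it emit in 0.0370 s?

1.98 × 10^23 photons

Total energy: E_total = P·t = 26.2 × 0.0370 = 0.9694 J.
Per-photon energy: E = 4.887 × 10^-24 J.
N = E_total / E_photon = 1.98 × 10^23.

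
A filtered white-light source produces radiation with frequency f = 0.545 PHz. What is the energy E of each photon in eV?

Take h = 6.62607015e-34 J·s, 1 eV = 1.602176634e-19 J.
In SI units: f = 0.545 PHz = 5.45e14 Hz.
Apply E = hf: E = 3.611e-19 J.
Converting to eV: E = 2.254 eV ≈ 2.25 eV.

2.25 eV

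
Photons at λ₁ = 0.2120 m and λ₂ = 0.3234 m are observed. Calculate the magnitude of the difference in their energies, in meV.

2.01e-3 meV

Using E = hc/λ: E₁ = 9.3700e-25 J, E₂ = 6.1424e-25 J.
|ΔE| = |9.3700e-25 − 6.1424e-25| = 3.23e-25 J = 2.01e-3 meV.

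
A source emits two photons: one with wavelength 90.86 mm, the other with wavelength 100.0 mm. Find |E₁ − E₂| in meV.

1.25e-3 meV

Using E = hc/λ: E₁ = 2.1863e-24 J, E₂ = 1.9864e-24 J.
|ΔE| = |2.1863e-24 − 1.9864e-24| = 2.00e-25 J = 1.25e-3 meV.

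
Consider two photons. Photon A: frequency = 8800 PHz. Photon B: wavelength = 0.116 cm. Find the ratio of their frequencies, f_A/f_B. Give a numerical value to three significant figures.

3.41e7

f_A = 8.800e18 Hz (from frequency = 8800 PHz, via f given directly).
f_B = 2.584e11 Hz (from wavelength = 0.116 cm, via f = c/λ).
Ratio = 8.800e18 / 2.584e11 = 3.41e7.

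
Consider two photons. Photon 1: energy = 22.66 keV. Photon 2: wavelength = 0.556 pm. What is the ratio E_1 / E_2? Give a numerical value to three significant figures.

E_1 = 3.631e-15 J (from energy = 22.66 keV, via E given directly).
E_2 = 3.573e-13 J (from wavelength = 0.556 pm, via E = hc/λ).
Ratio = 3.631e-15 / 3.573e-13 = 0.0102.

0.0102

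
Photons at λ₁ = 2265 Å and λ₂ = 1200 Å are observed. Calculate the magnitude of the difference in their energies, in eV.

Using E = hc/λ: E₁ = 8.7702·10^-19 J, E₂ = 1.6554·10^-18 J.
|ΔE| = |8.7702·10^-19 − 1.6554·10^-18| = 7.78·10^-19 J = 4.86 eV.

4.86 eV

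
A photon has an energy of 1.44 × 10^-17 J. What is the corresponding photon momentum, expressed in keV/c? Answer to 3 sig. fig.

0.0899 keV/c

Take c = 2.99792458 × 10^8 m/s, 1 eV = 1.602176634 × 10^-19 J.
Apply p = E/c: p = 4.803 × 10^-26 kg·m/s.
Converting to keV/c: p = 0.08988 keV/c ≈ 0.0899 keV/c.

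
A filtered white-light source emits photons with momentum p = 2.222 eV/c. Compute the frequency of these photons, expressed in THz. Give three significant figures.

537 THz

Take h = 6.62607015e-34 J·s, c = 2.99792458e8 m/s, 1 eV = 1.602176634e-19 J.
First convert: p = 2.222 eV/c = 1.1875e-27 kg·m/s.
Since f = pc/h for a photon, f = 5.373e14 Hz.
Converting to THz: f = 537.3 THz ≈ 537 THz.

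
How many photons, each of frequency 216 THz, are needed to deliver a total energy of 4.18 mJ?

Per-photon energy: E = 1.431·10^-19 J (from frequency = 216 THz).
N = E_total / E_photon = 0.00418 J / 1.431·10^-19 J = 2.92·10^16.

2.92·10^16 photons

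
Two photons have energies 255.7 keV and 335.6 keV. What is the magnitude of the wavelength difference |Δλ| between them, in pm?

1.15 pm

Using λ = hc/E: λ₁ = 4.8488e-12 m, λ₂ = 3.6944e-12 m.
|Δλ| = |4.8488e-12 − 3.6944e-12| = 1.15e-12 m = 1.15 pm.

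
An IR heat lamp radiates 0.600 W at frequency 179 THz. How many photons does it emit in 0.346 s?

Total energy: E_total = P·t = 0.600 × 0.346 = 0.2076 J.
Per-photon energy: E = 1.186·10^-19 J.
N = E_total / E_photon = 1.75·10^18.

1.75·10^18 photons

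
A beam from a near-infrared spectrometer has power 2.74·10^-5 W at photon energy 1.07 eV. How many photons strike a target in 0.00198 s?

3.16·10^11 photons

Total energy: E_total = P·t = 2.74·10^-5 × 0.00198 = 5.425·10^-8 J.
Per-photon energy: E = 1.714·10^-19 J.
N = E_total / E_photon = 3.16·10^11.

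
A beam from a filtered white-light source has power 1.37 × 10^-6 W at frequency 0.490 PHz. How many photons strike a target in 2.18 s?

Total energy: E_total = P·t = 1.37 × 10^-6 × 2.18 = 2.987 × 10^-6 J.
Per-photon energy: E = 3.247 × 10^-19 J.
N = E_total / E_photon = 9.20 × 10^12.

9.20 × 10^12 photons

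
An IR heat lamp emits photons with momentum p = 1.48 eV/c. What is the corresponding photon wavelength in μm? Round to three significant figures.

0.838 μm

(h = 6.62607015 × 10^-34 J·s, c = 2.99792458 × 10^8 m/s, 1 eV = 1.602176634 × 10^-19 J.)
First convert: p = 1.48 eV/c = 7.9095 × 10^-28 kg·m/s.
The photon relation is λ = h/p, giving λ = 8.377 × 10^-7 m.
Converting to μm: λ = 0.8377 μm ≈ 0.838 μm.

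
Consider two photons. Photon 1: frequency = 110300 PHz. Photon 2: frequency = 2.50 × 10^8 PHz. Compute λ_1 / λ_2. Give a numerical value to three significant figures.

λ_1 = 2.718 × 10^-12 m (from frequency = 110300 PHz, via λ = c/f).
λ_2 = 1.199 × 10^-15 m (from frequency = 2.50 × 10^8 PHz, via λ = c/f).
Ratio = 2.718 × 10^-12 / 1.199 × 10^-15 = 2270.

2270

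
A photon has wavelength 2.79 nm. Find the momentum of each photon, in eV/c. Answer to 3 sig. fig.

(h = 6.62607015 × 10^-34 J·s, c = 2.99792458 × 10^8 m/s, 1 eV = 1.602176634 × 10^-19 J.)
Convert to SI: λ = 2.79 nm = 2.79 × 10^-9 m.
For a photon p = h/λ, so p = 2.375 × 10^-25 kg·m/s.
Converting to eV/c: p = 444.4 eV/c ≈ 444 eV/c.

444 eV/c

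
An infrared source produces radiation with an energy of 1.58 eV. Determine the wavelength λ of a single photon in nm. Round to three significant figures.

Take h = 6.62607015e-34 J·s, c = 2.99792458e8 m/s, 1 eV = 1.602176634e-19 J.
Convert to SI: E = 1.58 eV = 2.5314e-19 J.
Apply λ = hc/E: λ = 7.847e-7 m.
Converting to nm: λ = 784.7 nm ≈ 785 nm.

785 nm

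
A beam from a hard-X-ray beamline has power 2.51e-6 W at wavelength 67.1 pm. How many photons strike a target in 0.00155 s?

1.31e6 photons

Total energy: E_total = P·t = 2.51e-6 × 0.00155 = 3.891e-9 J.
Per-photon energy: E = 2.960e-15 J.
N = E_total / E_photon = 1.31e6.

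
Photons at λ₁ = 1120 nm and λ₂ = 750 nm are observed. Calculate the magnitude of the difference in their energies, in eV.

0.546 eV

Using E = hc/λ: E₁ = 1.774e-19 J, E₂ = 2.649e-19 J.
|ΔE| = |1.774e-19 − 2.649e-19| = 8.75e-20 J = 0.546 eV.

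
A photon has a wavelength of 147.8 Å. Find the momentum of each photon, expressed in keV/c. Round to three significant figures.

Use h = 6.62607015e-34 J·s, c = 2.99792458e8 m/s, 1 eV = 1.602176634e-19 J.
First convert: λ = 147.8 Å = 1.478e-8 m.
The photon relation is p = h/λ, giving p = 4.483e-26 kg·m/s.
Converting to keV/c: p = 0.08389 keV/c ≈ 0.0839 keV/c.

0.0839 keV/c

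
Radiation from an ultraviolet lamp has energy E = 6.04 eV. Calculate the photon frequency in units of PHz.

First convert: E = 6.04 eV = 9.6771 × 10^-19 J.
Since f = E/h for a photon, f = 1.460 × 10^15 Hz.
Converting to PHz: f = 1.460 PHz ≈ 1.46 PHz.

1.46 PHz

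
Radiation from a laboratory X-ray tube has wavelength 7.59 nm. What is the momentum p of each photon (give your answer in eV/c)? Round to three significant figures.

163 eV/c

In SI units: λ = 7.59 nm = 7.59e-9 m.
Apply p = h/λ: p = 8.730e-26 kg·m/s.
Converting to eV/c: p = 163.4 eV/c ≈ 163 eV/c.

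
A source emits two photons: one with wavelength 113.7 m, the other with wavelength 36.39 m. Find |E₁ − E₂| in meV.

Using E = hc/λ: E₁ = 1.7471 × 10^-27 J, E₂ = 5.4588 × 10^-27 J.
|ΔE| = |1.7471 × 10^-27 − 5.4588 × 10^-27| = 3.71 × 10^-27 J = 2.32 × 10^-5 meV.

2.32 × 10^-5 meV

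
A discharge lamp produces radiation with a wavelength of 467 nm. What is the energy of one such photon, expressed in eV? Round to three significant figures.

2.65 eV

Take h = 6.62607015e-34 J·s, c = 2.99792458e8 m/s, 1 eV = 1.602176634e-19 J.
First convert: λ = 467 nm = 4.67e-7 m.
Since E = hc/λ for a photon, E = 4.254e-19 J.
Converting to eV: E = 2.655 eV ≈ 2.65 eV.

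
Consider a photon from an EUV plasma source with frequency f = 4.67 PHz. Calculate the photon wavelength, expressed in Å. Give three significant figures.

Convert to SI: f = 4.67 PHz = 4.67e15 Hz.
For a photon λ = c/f, so λ = 6.420e-8 m.
Converting to Å: λ = 642.0 Å ≈ 642 Å.

642 Å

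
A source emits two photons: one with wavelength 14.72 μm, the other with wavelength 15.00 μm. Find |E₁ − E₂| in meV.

Using E = hc/λ: E₁ = 1.3495·10^-20 J, E₂ = 1.3243·10^-20 J.
|ΔE| = |1.3495·10^-20 − 1.3243·10^-20| = 2.52·10^-22 J = 1.57 meV.

1.57 meV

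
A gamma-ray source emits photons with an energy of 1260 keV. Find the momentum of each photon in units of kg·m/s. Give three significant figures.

Take c = 2.99792458e8 m/s, 1 eV = 1.602176634e-19 J.
Convert to SI: E = 1260 keV = 2.0187e-13 J.
Apply p = E/c: p = 6.734e-22 kg·m/s.
So p ≈ 6.73e-22 kg·m/s.

6.73e-22 kg·m/s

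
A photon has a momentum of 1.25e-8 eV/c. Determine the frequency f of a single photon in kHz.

Convert to SI: p = 1.25e-8 eV/c = 6.6804e-36 kg·m/s.
Since f = pc/h for a photon, f = 3.022e6 Hz.
Converting to kHz: f = 3022 kHz ≈ 3020 kHz.

3020 kHz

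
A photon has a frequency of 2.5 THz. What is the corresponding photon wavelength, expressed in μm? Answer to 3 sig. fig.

Take c = 2.99792458e8 m/s.
First convert: f = 2.5 THz = 2.5e12 Hz.
The photon relation is λ = c/f, giving λ = 1.199e-4 m.
Converting to μm: λ = 119.9 μm ≈ 120 μm.

120 μm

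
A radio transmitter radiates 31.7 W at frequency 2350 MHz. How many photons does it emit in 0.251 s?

Total energy: E_total = P·t = 31.7 × 0.251 = 7.957 J.
Per-photon energy: E = 1.557e-24 J.
N = E_total / E_photon = 5.11e24.

5.11e24 photons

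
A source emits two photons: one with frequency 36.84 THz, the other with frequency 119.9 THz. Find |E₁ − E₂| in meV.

344 meV

Using E = hf: E₁ = 2.4410e-20 J, E₂ = 7.9447e-20 J.
|ΔE| = |2.4410e-20 − 7.9447e-20| = 5.50e-20 J = 344 meV.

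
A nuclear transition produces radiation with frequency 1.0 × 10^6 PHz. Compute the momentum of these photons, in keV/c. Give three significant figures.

Take h = 6.62607015 × 10^-34 J·s, c = 2.99792458 × 10^8 m/s, 1 eV = 1.602176634 × 10^-19 J.
Convert to SI: f = 1.0 × 10^6 PHz = 1.0 × 10^21 Hz.
The photon relation is p = hf/c, giving p = 2.210 × 10^-21 kg·m/s.
Converting to keV/c: p = 4136 keV/c ≈ 4140 keV/c.

4140 keV/c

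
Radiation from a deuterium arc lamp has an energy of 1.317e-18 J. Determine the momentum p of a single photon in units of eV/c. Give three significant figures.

8.22 eV/c

(c = 2.99792458e8 m/s, 1 eV = 1.602176634e-19 J.)
Apply p = E/c: p = 4.393e-27 kg·m/s.
Converting to eV/c: p = 8.220 eV/c ≈ 8.22 eV/c.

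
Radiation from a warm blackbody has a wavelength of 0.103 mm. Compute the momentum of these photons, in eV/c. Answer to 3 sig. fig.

0.0120 eV/c

Take h = 6.62607015 × 10^-34 J·s, c = 2.99792458 × 10^8 m/s, 1 eV = 1.602176634 × 10^-19 J.
Convert to SI: λ = 0.103 mm = 1.03 × 10^-4 m.
The photon relation is p = h/λ, giving p = 6.433 × 10^-30 kg·m/s.
Converting to eV/c: p = 0.01204 eV/c ≈ 0.0120 eV/c.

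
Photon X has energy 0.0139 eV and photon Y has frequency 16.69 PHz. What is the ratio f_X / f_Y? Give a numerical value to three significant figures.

f_X = 3.361 × 10^12 Hz (from energy = 0.0139 eV, via f = E/h).
f_Y = 1.669 × 10^16 Hz (from frequency = 16.69 PHz, via f given directly).
Ratio = 3.361 × 10^12 / 1.669 × 10^16 = 2.01 × 10^-4.

2.01 × 10^-4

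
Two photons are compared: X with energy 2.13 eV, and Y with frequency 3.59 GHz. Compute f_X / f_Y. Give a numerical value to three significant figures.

f_X = 5.150e14 Hz (from energy = 2.13 eV, via f = E/h).
f_Y = 3.590e9 Hz (from frequency = 3.59 GHz, via f given directly).
Ratio = 5.150e14 / 3.590e9 = 1.43e5.

1.43e5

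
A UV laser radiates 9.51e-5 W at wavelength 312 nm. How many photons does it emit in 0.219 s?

3.27e13 photons

Total energy: E_total = P·t = 9.51e-5 × 0.219 = 2.083e-5 J.
Per-photon energy: E = 6.367e-19 J.
N = E_total / E_photon = 3.27e13.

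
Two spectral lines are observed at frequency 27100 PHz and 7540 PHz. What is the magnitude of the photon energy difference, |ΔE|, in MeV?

Using E = hf: E₁ = 1.796e-14 J, E₂ = 4.996e-15 J.
|ΔE| = |1.796e-14 − 4.996e-15| = 1.30e-14 J = 0.0809 MeV.

0.0809 MeV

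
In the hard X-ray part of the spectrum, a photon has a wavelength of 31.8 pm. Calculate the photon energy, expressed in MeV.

Convert to SI: λ = 31.8 pm = 3.18·10^-11 m.
Apply E = hc/λ: E = 6.247·10^-15 J.
Converting to MeV: E = 0.03899 MeV ≈ 0.0390 MeV.

0.0390 MeV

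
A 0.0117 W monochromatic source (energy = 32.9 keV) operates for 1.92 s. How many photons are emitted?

Total energy: E_total = P·t = 0.0117 × 1.92 = 0.02246 J.
Per-photon energy: E = 5.271e-15 J.
N = E_total / E_photon = 4.26e12.

4.26e12 photons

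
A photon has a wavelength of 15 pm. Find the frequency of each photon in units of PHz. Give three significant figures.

2.00e4 PHz

Take c = 2.99792458e8 m/s.
In SI units: λ = 15 pm = 1.5e-11 m.
Apply f = c/λ: f = 1.999e19 Hz.
Converting to PHz: f = 19990 PHz ≈ 2.00e4 PHz.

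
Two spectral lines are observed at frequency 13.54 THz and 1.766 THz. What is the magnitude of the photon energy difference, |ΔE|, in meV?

48.7 meV

Using E = hf: E₁ = 8.9717e-21 J, E₂ = 1.1702e-21 J.
|ΔE| = |8.9717e-21 − 1.1702e-21| = 7.80e-21 J = 48.7 meV.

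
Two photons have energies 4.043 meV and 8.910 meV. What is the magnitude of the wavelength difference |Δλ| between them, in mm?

0.168 mm

Using λ = hc/E: λ₁ = 3.0666 × 10^-4 m, λ₂ = 1.3915 × 10^-4 m.
|Δλ| = |3.0666 × 10^-4 − 1.3915 × 10^-4| = 1.68 × 10^-4 m = 0.168 mm.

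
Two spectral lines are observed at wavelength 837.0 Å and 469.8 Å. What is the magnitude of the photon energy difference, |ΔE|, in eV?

11.6 eV

Using E = hc/λ: E₁ = 2.3733 × 10^-18 J, E₂ = 4.2283 × 10^-18 J.
|ΔE| = |2.3733 × 10^-18 − 4.2283 × 10^-18| = 1.85 × 10^-18 J = 11.6 eV.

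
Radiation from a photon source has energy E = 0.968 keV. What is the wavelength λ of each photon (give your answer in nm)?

1.28 nm

In SI units: E = 0.968 keV = 1.5509 × 10^-16 J.
For a photon λ = hc/E, so λ = 1.281 × 10^-9 m.
Converting to nm: λ = 1.281 nm ≈ 1.28 nm.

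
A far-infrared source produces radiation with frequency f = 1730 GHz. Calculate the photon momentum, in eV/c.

7.15e-3 eV/c

(h = 6.62607015e-34 J·s, c = 2.99792458e8 m/s, 1 eV = 1.602176634e-19 J.)
In SI units: f = 1730 GHz = 1.73e12 Hz.
For a photon p = hf/c, so p = 3.824e-30 kg·m/s.
Converting to eV/c: p = 0.007155 eV/c ≈ 7.15e-3 eV/c.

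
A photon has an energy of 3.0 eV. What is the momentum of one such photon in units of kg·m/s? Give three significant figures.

1.60e-27 kg·m/s

(c = 2.99792458e8 m/s, 1 eV = 1.602176634e-19 J.)
Convert to SI: E = 3.0 eV = 4.8065e-19 J.
The photon relation is p = E/c, giving p = 1.603e-27 kg·m/s.
So p ≈ 1.60e-27 kg·m/s.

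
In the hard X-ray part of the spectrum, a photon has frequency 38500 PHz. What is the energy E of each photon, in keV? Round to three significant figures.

159 keV

Convert to SI: f = 38500 PHz = 3.85 × 10^19 Hz.
Since E = hf for a photon, E = 2.551 × 10^-14 J.
Converting to keV: E = 159.2 keV ≈ 159 keV.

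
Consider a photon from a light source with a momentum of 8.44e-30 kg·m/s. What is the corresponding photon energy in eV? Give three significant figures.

Take c = 2.99792458e8 m/s, 1 eV = 1.602176634e-19 J.
Apply E = pc: E = 2.530e-21 J.
Converting to eV: E = 0.01579 eV ≈ 0.0158 eV.

0.0158 eV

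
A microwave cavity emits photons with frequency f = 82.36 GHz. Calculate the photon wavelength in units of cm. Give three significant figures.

0.364 cm

Use c = 2.99792458e8 m/s.
Convert to SI: f = 82.36 GHz = 8.236e10 Hz.
For a photon λ = c/f, so λ = 0.003640 m.
Converting to cm: λ = 0.3640 cm ≈ 0.364 cm.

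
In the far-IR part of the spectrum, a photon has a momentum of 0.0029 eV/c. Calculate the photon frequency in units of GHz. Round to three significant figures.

701 GHz

In SI units: p = 0.0029 eV/c = 1.5498·10^-30 kg·m/s.
For a photon f = pc/h, so f = 7.012·10^11 Hz.
Converting to GHz: f = 701.2 GHz ≈ 701 GHz.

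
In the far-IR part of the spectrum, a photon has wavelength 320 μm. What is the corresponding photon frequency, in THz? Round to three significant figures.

0.937 THz

(c = 2.99792458e8 m/s.)
Convert to SI: λ = 320 μm = 3.2e-4 m.
Apply f = c/λ: f = 9.369e11 Hz.
Converting to THz: f = 0.9369 THz ≈ 0.937 THz.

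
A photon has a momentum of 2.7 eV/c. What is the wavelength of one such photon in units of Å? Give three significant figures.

4590 Å

Use h = 6.62607015e-34 J·s, c = 2.99792458e8 m/s, 1 eV = 1.602176634e-19 J.
First convert: p = 2.7 eV/c = 1.4430e-27 kg·m/s.
Since λ = h/p for a photon, λ = 4.592e-7 m.
Converting to Å: λ = 4592 Å ≈ 4590 Å.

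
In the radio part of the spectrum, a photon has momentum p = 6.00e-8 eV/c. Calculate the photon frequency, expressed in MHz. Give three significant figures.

14.5 MHz

First convert: p = 6.00e-8 eV/c = 3.2066e-35 kg·m/s.
For a photon f = pc/h, so f = 1.451e7 Hz.
Converting to MHz: f = 14.51 MHz ≈ 14.5 MHz.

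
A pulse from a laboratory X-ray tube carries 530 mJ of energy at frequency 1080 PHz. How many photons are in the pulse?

Per-photon energy: E = 7.156 × 10^-16 J (from frequency = 1080 PHz).
N = E_total / E_photon = 0.530 J / 7.156 × 10^-16 J = 7.41 × 10^14.

7.41 × 10^14 photons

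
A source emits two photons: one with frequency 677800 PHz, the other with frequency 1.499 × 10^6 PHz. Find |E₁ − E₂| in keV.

3400 keV

Using E = hf: E₁ = 4.4912 × 10^-13 J, E₂ = 9.9325 × 10^-13 J.
|ΔE| = |4.4912 × 10^-13 − 9.9325 × 10^-13| = 5.44 × 10^-13 J = 3400 keV.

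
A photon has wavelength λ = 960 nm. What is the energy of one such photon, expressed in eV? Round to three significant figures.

First convert: λ = 960 nm = 9.6e-7 m.
For a photon E = hc/λ, so E = 2.069e-19 J.
Converting to eV: E = 1.292 eV ≈ 1.29 eV.

1.29 eV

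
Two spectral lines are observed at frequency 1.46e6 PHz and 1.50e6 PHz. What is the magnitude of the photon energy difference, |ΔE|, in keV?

165 keV

Using E = hf: E₁ = 9.674e-13 J, E₂ = 9.939e-13 J.
|ΔE| = |9.674e-13 − 9.939e-13| = 2.65e-14 J = 165 keV.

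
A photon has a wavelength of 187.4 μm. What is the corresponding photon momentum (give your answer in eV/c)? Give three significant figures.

6.62·10^-3 eV/c

In SI units: λ = 187.4 μm = 1.874·10^-4 m.
Apply p = h/λ: p = 3.536·10^-30 kg·m/s.
Converting to eV/c: p = 0.006616 eV/c ≈ 6.62·10^-3 eV/c.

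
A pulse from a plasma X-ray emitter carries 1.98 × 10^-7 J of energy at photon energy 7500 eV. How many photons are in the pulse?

Per-photon energy: E = 1.202 × 10^-15 J (from energy = 7500 eV).
N = E_total / E_photon = 1.98 × 10^-7 J / 1.202 × 10^-15 J = 1.65 × 10^8.

1.65 × 10^8 photons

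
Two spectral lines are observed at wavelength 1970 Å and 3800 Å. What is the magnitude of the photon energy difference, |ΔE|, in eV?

3.03 eV

Using E = hc/λ: E₁ = 1.008e-18 J, E₂ = 5.227e-19 J.
|ΔE| = |1.008e-18 − 5.227e-19| = 4.86e-19 J = 3.03 eV.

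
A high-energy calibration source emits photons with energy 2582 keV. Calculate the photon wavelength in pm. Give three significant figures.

0.480 pm

Convert to SI: E = 2582 keV = 4.1368 × 10^-13 J.
For a photon λ = hc/E, so λ = 4.802 × 10^-13 m.
Converting to pm: λ = 0.4802 pm ≈ 0.480 pm.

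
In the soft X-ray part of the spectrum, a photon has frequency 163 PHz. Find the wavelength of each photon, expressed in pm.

Use c = 2.99792458e8 m/s.
First convert: f = 163 PHz = 1.63e17 Hz.
Apply λ = c/f: λ = 1.839e-9 m.
Converting to pm: λ = 1839 pm ≈ 1840 pm.

1840 pm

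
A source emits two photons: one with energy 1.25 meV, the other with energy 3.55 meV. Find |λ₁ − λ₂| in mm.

Using λ = hc/E: λ₁ = 9.919e-4 m, λ₂ = 3.493e-4 m.
|Δλ| = |9.919e-4 − 3.493e-4| = 6.43e-4 m = 0.643 mm.

0.643 mm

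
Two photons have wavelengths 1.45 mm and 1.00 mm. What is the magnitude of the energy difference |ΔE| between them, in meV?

Using E = hc/λ: E₁ = 1.370 × 10^-22 J, E₂ = 1.986 × 10^-22 J.
|ΔE| = |1.370 × 10^-22 − 1.986 × 10^-22| = 6.16 × 10^-23 J = 0.385 meV.

0.385 meV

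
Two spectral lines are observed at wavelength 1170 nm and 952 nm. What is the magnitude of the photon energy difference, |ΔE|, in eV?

0.243 eV

Using E = hc/λ: E₁ = 1.698e-19 J, E₂ = 2.087e-19 J.
|ΔE| = |1.698e-19 − 2.087e-19| = 3.89e-20 J = 0.243 eV.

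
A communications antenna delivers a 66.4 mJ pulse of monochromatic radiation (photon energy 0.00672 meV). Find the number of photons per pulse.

6.17 × 10^22 photons

Per-photon energy: E = 1.077 × 10^-24 J (from energy = 0.00672 meV).
N = E_total / E_photon = 0.0664 J / 1.077 × 10^-24 J = 6.17 × 10^22.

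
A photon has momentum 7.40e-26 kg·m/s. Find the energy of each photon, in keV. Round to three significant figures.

(c = 2.99792458e8 m/s, 1 eV = 1.602176634e-19 J.)
The photon relation is E = pc, giving E = 2.218e-17 J.
Converting to keV: E = 0.1385 keV ≈ 0.138 keV.

0.138 keV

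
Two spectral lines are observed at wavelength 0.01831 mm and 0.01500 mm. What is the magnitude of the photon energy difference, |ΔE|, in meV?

14.9 meV

Using E = hc/λ: E₁ = 1.0849 × 10^-20 J, E₂ = 1.3243 × 10^-20 J.
|ΔE| = |1.0849 × 10^-20 − 1.3243 × 10^-20| = 2.39 × 10^-21 J = 14.9 meV.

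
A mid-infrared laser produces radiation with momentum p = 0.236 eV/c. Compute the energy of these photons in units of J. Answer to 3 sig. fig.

Convert to SI: p = 0.236 eV/c = 1.2613e-28 kg·m/s.
The photon relation is E = pc, giving E = 3.781e-20 J.
So E ≈ 3.78e-20 J.

3.78e-20 J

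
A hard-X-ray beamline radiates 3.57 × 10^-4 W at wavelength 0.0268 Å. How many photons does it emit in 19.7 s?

9.49 × 10^10 photons

Total energy: E_total = P·t = 3.57 × 10^-4 × 19.7 = 0.007033 J.
Per-photon energy: E = 7.412 × 10^-14 J.
N = E_total / E_photon = 9.49 × 10^10.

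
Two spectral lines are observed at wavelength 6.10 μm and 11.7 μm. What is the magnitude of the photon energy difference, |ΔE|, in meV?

Using E = hc/λ: E₁ = 3.256 × 10^-20 J, E₂ = 1.698 × 10^-20 J.
|ΔE| = |3.256 × 10^-20 − 1.698 × 10^-20| = 1.56 × 10^-20 J = 97.3 meV.

97.3 meV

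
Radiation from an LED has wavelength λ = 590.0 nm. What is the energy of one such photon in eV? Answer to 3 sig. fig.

(h = 6.62607015e-34 J·s, c = 2.99792458e8 m/s, 1 eV = 1.602176634e-19 J.)
Convert to SI: λ = 590.0 nm = 5.900e-7 m.
Apply E = hc/λ: E = 3.367e-19 J.
Converting to eV: E = 2.101 eV ≈ 2.10 eV.

2.10 eV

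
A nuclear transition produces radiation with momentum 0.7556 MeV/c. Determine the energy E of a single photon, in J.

(c = 2.99792458e8 m/s, 1 eV = 1.602176634e-19 J.)
In SI units: p = 0.7556 MeV/c = 4.0381e-22 kg·m/s.
Apply E = pc: E = 1.211e-13 J.
So E ≈ 1.21e-13 J.

1.21e-13 J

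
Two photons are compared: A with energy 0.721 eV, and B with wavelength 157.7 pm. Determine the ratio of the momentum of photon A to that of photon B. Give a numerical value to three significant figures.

9.17 × 10^-5

p_A = 3.853 × 10^-28 kg·m/s (from energy = 0.721 eV, via p = E/c).
p_B = 4.202 × 10^-24 kg·m/s (from wavelength = 157.7 pm, via p = h/λ).
Ratio = 3.853 × 10^-28 / 4.202 × 10^-24 = 9.17 × 10^-5.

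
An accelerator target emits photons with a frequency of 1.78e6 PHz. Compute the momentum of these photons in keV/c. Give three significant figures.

7360 keV/c

(h = 6.62607015e-34 J·s, c = 2.99792458e8 m/s, 1 eV = 1.602176634e-19 J.)
Convert to SI: f = 1.78e6 PHz = 1.78e21 Hz.
Since p = hf/c for a photon, p = 3.934e-21 kg·m/s.
Converting to keV/c: p = 7361 keV/c ≈ 7360 keV/c.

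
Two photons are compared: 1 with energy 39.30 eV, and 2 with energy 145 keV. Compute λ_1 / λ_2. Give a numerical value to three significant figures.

3690

λ_1 = 3.155 × 10^-8 m (from energy = 39.30 eV, via λ = hc/E).
λ_2 = 8.551 × 10^-12 m (from energy = 145 keV, via λ = hc/E).
Ratio = 3.155 × 10^-8 / 8.551 × 10^-12 = 3690.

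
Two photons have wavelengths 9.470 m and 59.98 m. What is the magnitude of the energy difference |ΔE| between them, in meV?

1.10e-4 meV

Using E = hc/λ: E₁ = 2.0976e-26 J, E₂ = 3.3118e-27 J.
|ΔE| = |2.0976e-26 − 3.3118e-27| = 1.77e-26 J = 1.10e-4 meV.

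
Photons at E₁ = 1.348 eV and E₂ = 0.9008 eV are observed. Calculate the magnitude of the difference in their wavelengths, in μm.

Using λ = hc/E: λ₁ = 9.1976·10^-7 m, λ₂ = 1.3764·10^-6 m.
|Δλ| = |9.1976·10^-7 − 1.3764·10^-6| = 4.57·10^-7 m = 0.457 μm.

0.457 μm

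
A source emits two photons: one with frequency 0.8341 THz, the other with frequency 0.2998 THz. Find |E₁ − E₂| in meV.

2.21 meV

Using E = hf: E₁ = 5.5268 × 10^-22 J, E₂ = 1.9865 × 10^-22 J.
|ΔE| = |5.5268 × 10^-22 − 1.9865 × 10^-22| = 3.54 × 10^-22 J = 2.21 meV.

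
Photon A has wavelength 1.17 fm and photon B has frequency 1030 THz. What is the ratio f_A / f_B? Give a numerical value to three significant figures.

f_A = 2.562e23 Hz (from wavelength = 1.17 fm, via f = c/λ).
f_B = 1.030e15 Hz (from frequency = 1030 THz, via f given directly).
Ratio = 2.562e23 / 1.030e15 = 2.49e8.

2.49e8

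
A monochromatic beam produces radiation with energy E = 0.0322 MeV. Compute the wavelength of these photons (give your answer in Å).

Use h = 6.62607015 × 10^-34 J·s, c = 2.99792458 × 10^8 m/s, 1 eV = 1.602176634 × 10^-19 J.
Convert to SI: E = 0.0322 MeV = 5.1590 × 10^-15 J.
Apply λ = hc/E: λ = 3.850 × 10^-11 m.
Converting to Å: λ = 0.3850 Å ≈ 0.385 Å.

0.385 Å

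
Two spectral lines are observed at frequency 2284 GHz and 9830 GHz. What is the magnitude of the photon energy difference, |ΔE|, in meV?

Using E = hf: E₁ = 1.5134 × 10^-21 J, E₂ = 6.5134 × 10^-21 J.
|ΔE| = |1.5134 × 10^-21 − 6.5134 × 10^-21| = 5.00 × 10^-21 J = 31.2 meV.

31.2 meV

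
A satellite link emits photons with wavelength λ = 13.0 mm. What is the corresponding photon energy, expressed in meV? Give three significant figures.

0.0954 meV

In SI units: λ = 13.0 mm = 0.0130 m.
Since E = hc/λ for a photon, E = 1.528 × 10^-23 J.
Converting to meV: E = 0.09537 meV ≈ 0.0954 meV.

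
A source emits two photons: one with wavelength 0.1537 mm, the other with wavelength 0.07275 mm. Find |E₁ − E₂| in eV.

Using E = hc/λ: E₁ = 1.2924 × 10^-21 J, E₂ = 2.7305 × 10^-21 J.
|ΔE| = |1.2924 × 10^-21 − 2.7305 × 10^-21| = 1.44 × 10^-21 J = 8.98 × 10^-3 eV.

8.98 × 10^-3 eV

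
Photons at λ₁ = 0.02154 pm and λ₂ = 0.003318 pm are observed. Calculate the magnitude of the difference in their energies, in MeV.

316 MeV

Using E = hc/λ: E₁ = 9.2221e-12 J, E₂ = 5.9869e-11 J.
|ΔE| = |9.2221e-12 − 5.9869e-11| = 5.06e-11 J = 316 MeV.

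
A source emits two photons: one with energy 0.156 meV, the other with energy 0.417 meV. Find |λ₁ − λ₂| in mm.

Using λ = hc/E: λ₁ = 0.007948 m, λ₂ = 0.002973 m.
|Δλ| = |0.007948 − 0.002973| = 0.00497 m = 4.97 mm.

4.97 mm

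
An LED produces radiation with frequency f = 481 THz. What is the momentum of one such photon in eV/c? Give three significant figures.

1.99 eV/c

Use h = 6.62607015 × 10^-34 J·s, c = 2.99792458 × 10^8 m/s, 1 eV = 1.602176634 × 10^-19 J.
Convert to SI: f = 481 THz = 4.81 × 10^14 Hz.
Since p = hf/c for a photon, p = 1.063 × 10^-27 kg·m/s.
Converting to eV/c: p = 1.989 eV/c ≈ 1.99 eV/c.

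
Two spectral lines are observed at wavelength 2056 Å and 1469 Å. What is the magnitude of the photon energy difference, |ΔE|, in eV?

2.41 eV

Using E = hc/λ: E₁ = 9.6617 × 10^-19 J, E₂ = 1.3522 × 10^-18 J.
|ΔE| = |9.6617 × 10^-19 − 1.3522 × 10^-18| = 3.86 × 10^-19 J = 2.41 eV.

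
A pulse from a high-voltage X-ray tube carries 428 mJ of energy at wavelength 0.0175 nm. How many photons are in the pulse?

Per-photon energy: E = 1.135e-14 J (from wavelength = 0.0175 nm).
N = E_total / E_photon = 0.428 J / 1.135e-14 J = 3.77e13.

3.77e13 photons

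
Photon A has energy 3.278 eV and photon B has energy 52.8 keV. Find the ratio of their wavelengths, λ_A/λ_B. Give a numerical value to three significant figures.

1.61e4

λ_A = 3.782e-7 m (from energy = 3.278 eV, via λ = hc/E).
λ_B = 2.348e-11 m (from energy = 52.8 keV, via λ = hc/E).
Ratio = 3.782e-7 / 2.348e-11 = 1.61e4.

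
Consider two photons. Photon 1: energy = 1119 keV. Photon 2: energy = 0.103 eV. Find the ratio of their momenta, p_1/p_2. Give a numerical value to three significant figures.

p_1 = 5.980 × 10^-22 kg·m/s (from energy = 1119 keV, via p = E/c).
p_2 = 5.505 × 10^-29 kg·m/s (from energy = 0.103 eV, via p = E/c).
Ratio = 5.980 × 10^-22 / 5.505 × 10^-29 = 1.09 × 10^7.

1.09 × 10^7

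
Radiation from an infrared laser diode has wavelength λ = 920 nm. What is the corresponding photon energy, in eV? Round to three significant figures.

Use h = 6.62607015 × 10^-34 J·s, c = 2.99792458 × 10^8 m/s, 1 eV = 1.602176634 × 10^-19 J.
First convert: λ = 920 nm = 9.20 × 10^-7 m.
Apply E = hc/λ: E = 2.159 × 10^-19 J.
Converting to eV: E = 1.348 eV ≈ 1.35 eV.

1.35 eV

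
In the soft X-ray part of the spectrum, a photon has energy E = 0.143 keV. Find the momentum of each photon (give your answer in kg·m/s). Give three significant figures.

In SI units: E = 0.143 keV = 2.2911 × 10^-17 J.
The photon relation is p = E/c, giving p = 7.642 × 10^-26 kg·m/s.
So p ≈ 7.64 × 10^-26 kg·m/s.

7.64 × 10^-26 kg·m/s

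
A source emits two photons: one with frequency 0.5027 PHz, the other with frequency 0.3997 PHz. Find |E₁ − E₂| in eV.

Using E = hf: E₁ = 3.3309·10^-19 J, E₂ = 2.6484·10^-19 J.
|ΔE| = |3.3309·10^-19 − 2.6484·10^-19| = 6.82·10^-20 J = 0.426 eV.

0.426 eV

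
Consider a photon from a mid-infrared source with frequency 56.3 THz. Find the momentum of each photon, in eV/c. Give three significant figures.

Take h = 6.62607015e-34 J·s, c = 2.99792458e8 m/s, 1 eV = 1.602176634e-19 J.
Convert to SI: f = 56.3 THz = 5.63e13 Hz.
Apply p = hf/c: p = 1.244e-28 kg·m/s.
Converting to eV/c: p = 0.2328 eV/c ≈ 0.233 eV/c.

0.233 eV/c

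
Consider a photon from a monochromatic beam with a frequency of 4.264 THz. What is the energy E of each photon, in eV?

0.0176 eV

First convert: f = 4.264 THz = 4.264e12 Hz.
Since E = hf for a photon, E = 2.825e-21 J.
Converting to eV: E = 0.01763 eV ≈ 0.0176 eV.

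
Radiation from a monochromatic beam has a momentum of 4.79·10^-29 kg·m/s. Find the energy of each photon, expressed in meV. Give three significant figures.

Take c = 2.99792458·10^8 m/s, 1 eV = 1.602176634·10^-19 J.
Since E = pc for a photon, E = 1.436·10^-20 J.
Converting to meV: E = 89.63 meV ≈ 89.6 meV.

89.6 meV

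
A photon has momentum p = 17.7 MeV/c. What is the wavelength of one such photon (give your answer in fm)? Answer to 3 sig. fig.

Use h = 6.62607015e-34 J·s, c = 2.99792458e8 m/s, 1 eV = 1.602176634e-19 J.
In SI units: p = 17.7 MeV/c = 9.4594e-21 kg·m/s.
Apply λ = h/p: λ = 7.005e-14 m.
Converting to fm: λ = 70.05 fm ≈ 70.0 fm.

70.0 fm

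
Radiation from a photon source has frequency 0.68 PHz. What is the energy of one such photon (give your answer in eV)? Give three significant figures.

2.81 eV

First convert: f = 0.68 PHz = 6.8 × 10^14 Hz.
Since E = hf for a photon, E = 4.506 × 10^-19 J.
Converting to eV: E = 2.812 eV ≈ 2.81 eV.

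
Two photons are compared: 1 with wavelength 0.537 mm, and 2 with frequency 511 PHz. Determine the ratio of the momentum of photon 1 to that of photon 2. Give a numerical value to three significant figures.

1.09e-6

p_1 = 1.234e-30 kg·m/s (from wavelength = 0.537 mm, via p = h/λ).
p_2 = 1.129e-24 kg·m/s (from frequency = 511 PHz, via p = hf/c).
Ratio = 1.234e-30 / 1.129e-24 = 1.09e-6.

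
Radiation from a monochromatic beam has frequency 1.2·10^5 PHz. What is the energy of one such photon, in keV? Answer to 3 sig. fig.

496 keV

First convert: f = 1.2·10^5 PHz = 1.2·10^20 Hz.
The photon relation is E = hf, giving E = 7.951·10^-14 J.
Converting to keV: E = 496.3 keV ≈ 496 keV.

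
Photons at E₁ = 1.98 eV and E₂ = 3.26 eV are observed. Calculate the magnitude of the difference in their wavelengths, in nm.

246 nm

Using λ = hc/E: λ₁ = 6.262·10^-7 m, λ₂ = 3.803·10^-7 m.
|Δλ| = |6.262·10^-7 − 3.803·10^-7| = 2.46·10^-7 m = 246 nm.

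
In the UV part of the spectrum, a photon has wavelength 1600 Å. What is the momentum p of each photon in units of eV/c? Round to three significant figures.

7.75 eV/c

(h = 6.62607015·10^-34 J·s, c = 2.99792458·10^8 m/s, 1 eV = 1.602176634·10^-19 J.)
Convert to SI: λ = 1600 Å = 1.60·10^-7 m.
For a photon p = h/λ, so p = 4.141·10^-27 kg·m/s.
Converting to eV/c: p = 7.749 eV/c ≈ 7.75 eV/c.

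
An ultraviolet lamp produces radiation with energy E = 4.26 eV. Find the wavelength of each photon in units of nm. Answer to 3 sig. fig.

Use h = 6.62607015 × 10^-34 J·s, c = 2.99792458 × 10^8 m/s, 1 eV = 1.602176634 × 10^-19 J.
First convert: E = 4.26 eV = 6.8253 × 10^-19 J.
Since λ = hc/E for a photon, λ = 2.910 × 10^-7 m.
Converting to nm: λ = 291.0 nm ≈ 291 nm.

291 nm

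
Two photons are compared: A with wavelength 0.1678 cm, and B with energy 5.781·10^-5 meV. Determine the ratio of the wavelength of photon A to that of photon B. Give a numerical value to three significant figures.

λ_A = 0.001678 m (from wavelength = 0.1678 cm, via λ given directly).
λ_B = 21.45 m (from energy = 5.781·10^-5 meV, via λ = hc/E).
Ratio = 0.001678 / 21.45 = 7.82·10^-5.

7.82·10^-5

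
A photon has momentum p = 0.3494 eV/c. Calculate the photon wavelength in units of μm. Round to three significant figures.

3.55 μm

Use h = 6.62607015 × 10^-34 J·s, c = 2.99792458 × 10^8 m/s, 1 eV = 1.602176634 × 10^-19 J.
Convert to SI: p = 0.3494 eV/c = 1.8673 × 10^-28 kg·m/s.
For a photon λ = h/p, so λ = 3.548 × 10^-6 m.
Converting to μm: λ = 3.548 μm ≈ 3.55 μm.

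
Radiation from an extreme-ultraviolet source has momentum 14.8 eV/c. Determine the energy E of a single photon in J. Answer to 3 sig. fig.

Take c = 2.99792458 × 10^8 m/s, 1 eV = 1.602176634 × 10^-19 J.
Convert to SI: p = 14.8 eV/c = 7.9095 × 10^-27 kg·m/s.
Since E = pc for a photon, E = 2.371 × 10^-18 J.
So E ≈ 2.37 × 10^-18 J.

2.37 × 10^-18 J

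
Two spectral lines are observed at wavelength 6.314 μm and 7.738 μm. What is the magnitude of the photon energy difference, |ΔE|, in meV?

36.1 meV

Using E = hc/λ: E₁ = 3.1461·10^-20 J, E₂ = 2.5671·10^-20 J.
|ΔE| = |3.1461·10^-20 − 2.5671·10^-20| = 5.79·10^-21 J = 36.1 meV.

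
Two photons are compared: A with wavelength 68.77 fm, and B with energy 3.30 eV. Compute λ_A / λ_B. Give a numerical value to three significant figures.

1.83 × 10^-7

λ_A = 6.877 × 10^-14 m (from wavelength = 68.77 fm, via λ given directly).
λ_B = 3.757 × 10^-7 m (from energy = 3.30 eV, via λ = hc/E).
Ratio = 6.877 × 10^-14 / 3.757 × 10^-7 = 1.83 × 10^-7.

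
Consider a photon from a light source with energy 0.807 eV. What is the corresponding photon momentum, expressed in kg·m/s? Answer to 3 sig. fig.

Use c = 2.99792458e8 m/s, 1 eV = 1.602176634e-19 J.
First convert: E = 0.807 eV = 1.2930e-19 J.
For a photon p = E/c, so p = 4.313e-28 kg·m/s.
So p ≈ 4.31e-28 kg·m/s.

4.31e-28 kg·m/s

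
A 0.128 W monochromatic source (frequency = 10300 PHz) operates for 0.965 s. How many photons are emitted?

Total energy: E_total = P·t = 0.128 × 0.965 = 0.1235 J.
Per-photon energy: E = 6.825e-15 J.
N = E_total / E_photon = 1.81e13.

1.81e13 photons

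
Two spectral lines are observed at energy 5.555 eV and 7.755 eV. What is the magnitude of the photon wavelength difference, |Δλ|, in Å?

633 Å

Using λ = hc/E: λ₁ = 2.2319e-7 m, λ₂ = 1.5988e-7 m.
|Δλ| = |2.2319e-7 − 1.5988e-7| = 6.33e-8 m = 633 Å.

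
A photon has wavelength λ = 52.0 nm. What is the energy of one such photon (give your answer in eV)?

Use h = 6.62607015e-34 J·s, c = 2.99792458e8 m/s, 1 eV = 1.602176634e-19 J.
In SI units: λ = 52.0 nm = 5.20e-8 m.
Since E = hc/λ for a photon, E = 3.820e-18 J.
Converting to eV: E = 23.84 eV ≈ 23.8 eV.

23.8 eV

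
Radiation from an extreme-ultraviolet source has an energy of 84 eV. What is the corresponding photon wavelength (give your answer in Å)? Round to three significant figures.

First convert: E = 84 eV = 1.3458 × 10^-17 J.
For a photon λ = hc/E, so λ = 1.476 × 10^-8 m.
Converting to Å: λ = 147.6 Å ≈ 148 Å.

148 Å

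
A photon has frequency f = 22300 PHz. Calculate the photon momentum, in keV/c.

First convert: f = 22300 PHz = 2.230·10^19 Hz.
Apply p = hf/c: p = 4.929·10^-23 kg·m/s.
Converting to keV/c: p = 92.23 keV/c ≈ 92.2 keV/c.

92.2 keV/c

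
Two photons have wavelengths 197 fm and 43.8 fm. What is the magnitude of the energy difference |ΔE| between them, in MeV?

Using E = hc/λ: E₁ = 1.008 × 10^-12 J, E₂ = 4.535 × 10^-12 J.
|ΔE| = |1.008 × 10^-12 − 4.535 × 10^-12| = 3.53 × 10^-12 J = 22.0 MeV.

22.0 MeV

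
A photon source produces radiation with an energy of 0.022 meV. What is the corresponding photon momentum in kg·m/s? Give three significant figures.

First convert: E = 0.022 meV = 3.5248 × 10^-24 J.
For a photon p = E/c, so p = 1.176 × 10^-32 kg·m/s.
So p ≈ 1.18 × 10^-32 kg·m/s.

1.18 × 10^-32 kg·m/s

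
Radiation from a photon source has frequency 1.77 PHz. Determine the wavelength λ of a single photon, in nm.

In SI units: f = 1.77 PHz = 1.77e15 Hz.
Apply λ = c/f: λ = 1.694e-7 m.
Converting to nm: λ = 169.4 nm ≈ 169 nm.

169 nm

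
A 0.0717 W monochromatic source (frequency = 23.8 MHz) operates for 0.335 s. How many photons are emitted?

1.52e24 photons

Total energy: E_total = P·t = 0.0717 × 0.335 = 0.02402 J.
Per-photon energy: E = 1.577e-26 J.
N = E_total / E_photon = 1.52e24.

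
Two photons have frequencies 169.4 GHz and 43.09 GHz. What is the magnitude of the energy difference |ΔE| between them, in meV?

Using E = hf: E₁ = 1.1225 × 10^-22 J, E₂ = 2.8552 × 10^-23 J.
|ΔE| = |1.1225 × 10^-22 − 2.8552 × 10^-23| = 8.37 × 10^-23 J = 0.522 meV.

0.522 meV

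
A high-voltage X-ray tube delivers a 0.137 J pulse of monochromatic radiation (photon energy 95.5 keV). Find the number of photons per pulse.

8.95e12 photons

Per-photon energy: E = 1.530e-14 J (from energy = 95.5 keV).
N = E_total / E_photon = 0.137 J / 1.530e-14 J = 8.95e12.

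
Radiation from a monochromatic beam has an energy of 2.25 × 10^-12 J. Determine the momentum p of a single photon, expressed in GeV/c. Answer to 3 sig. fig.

0.0140 GeV/c

Apply p = E/c: p = 7.505 × 10^-21 kg·m/s.
Converting to GeV/c: p = 0.01404 GeV/c ≈ 0.0140 GeV/c.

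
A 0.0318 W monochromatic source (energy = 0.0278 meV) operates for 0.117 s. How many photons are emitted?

Total energy: E_total = P·t = 0.0318 × 0.117 = 0.003721 J.
Per-photon energy: E = 4.454e-24 J.
N = E_total / E_photon = 8.35e20.

8.35e20 photons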